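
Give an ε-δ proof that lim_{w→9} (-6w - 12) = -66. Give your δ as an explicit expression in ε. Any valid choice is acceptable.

Let ε > 0. We need δ > 0 so that 0 < |w − 9| < δ implies |(-6w - 12) + 66| < ε.
|(-6w - 12) + 66| = |-6w + 54| = 6|w − 9|.
Thus it suffices that |w − 9| < ε/6.
Take δ = ε/6. If 0 < |w − 9| < δ then |(-6w - 12) + 66| = 6|w − 9| < 6·(ε/6) = ε.

δ = ε/6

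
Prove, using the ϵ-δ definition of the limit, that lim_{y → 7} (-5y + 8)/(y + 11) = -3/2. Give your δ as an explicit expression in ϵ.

Let ϵ > 0 be given. We want δ > 0 with 0 < |y − 7| < δ ⇒ |(-5y + 8)/(y + 11) + 3/2| < ϵ.
Combining over a common denominator, (-5y + 8)/(y + 11) + 3/2 = [(-5y + 8)·18 − (-27)·(y + 11)] / [18·(y + 11)] = -63(y − 7) / (18(y + 11)).
So |(-5y + 8)/(y + 11) + 3/2| = 63|y − 7| / (18·|y + 11|).
Restrict δ ≤ 9. Then |y − 7| < 9 gives |y + 11| = |(y − 7) + 18| ≥ 18 − 9 = 9.
Hence |(-5y + 8)/(y + 11) + 3/2| < 63|y − 7|/(18·9) = (7/18)|y − 7|, which is < ϵ once |y − 7| < (18/7)ϵ.
Take δ = min(9, (18/7)ϵ). Then 0 < |y − 7| < δ forces both bounds, so |(-5y + 8)/(y + 11) + 3/2| < ϵ.

δ = min(9, (18/7)ϵ)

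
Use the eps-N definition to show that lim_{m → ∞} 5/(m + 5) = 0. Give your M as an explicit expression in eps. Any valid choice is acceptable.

Fix eps > 0. For m ≥ 1, |5/(m + 5) − 0| = 5/(m + 5) ≤ 5/m.
We need 5/m < eps, i.e. m > 5/eps.
Take M = 5/eps. If m > M then |5/(m + 5)| ≤ 5/m < eps.

M = 5/eps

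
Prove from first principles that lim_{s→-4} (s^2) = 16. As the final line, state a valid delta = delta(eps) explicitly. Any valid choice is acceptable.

delta = min(2, eps/10)

Let eps > 0 be given. We seek delta > 0 with 0 < |s + 4| < delta ⇒ |s^2 − 16| < eps.
Factor: s^2 − 16 = (s + 4)(s - 4), so |s^2 − 16| = |s + 4|·|s - 4|.
Impose delta ≤ 2 so that |s| < 6; then |s - 4| ≤ 10.
Hence |s^2 − 16| ≤ 10|s + 4|, which is < eps once |s + 4| < eps/10.
Take delta = min(2, eps/10). If 0 < |s + 4| < delta then both bounds hold and |s^2 − 16| ≤ 10|s + 4| < 10·(eps/10) = eps.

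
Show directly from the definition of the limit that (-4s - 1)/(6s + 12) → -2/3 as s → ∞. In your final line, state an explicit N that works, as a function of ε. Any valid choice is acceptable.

Fix ε > 0. We seek N > 0 such that s > N implies |(-4s - 1)/(6s + 12) + 2/3| < ε.
(-4s - 1)/(6s + 12) + 2/3 = (6(-4s - 1) − (-4)(6s + 12)) / (6(6s + 12)) = 42/(6(6s + 12)).
For s > 0 we have 6s + 12 > 6s, so |(-4s - 1)/(6s + 12) + 2/3| = 42/(6(6s + 12)) < 42/(6·6s) = (7/6)/s.
Thus |(-4s - 1)/(6s + 12) + 2/3| < ε whenever s > (7/6)/ε.
Take N = (7/6)/ε. If s > N then |(-4s - 1)/(6s + 12) + 2/3| < (7/6)/s < ε.

N = (7/6)/ε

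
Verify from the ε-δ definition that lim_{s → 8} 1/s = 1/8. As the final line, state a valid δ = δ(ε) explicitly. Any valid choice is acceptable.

δ = min(4, 32ε)

Suppose ε > 0. We seek δ > 0 such that 0 < |s − 8| < δ implies |1/s − (1/8)| < ε.
|1/s − (1/8)| = |8 − s|/(8·|s|) = |s − 8|/(8|s|).
Restrict δ ≤ 4. Then |s − 8| < 4 gives |s| > 4, so 8|s| > 32.
Then |1/s − (1/8)| < |s − 8|/32, which is < ε when |s − 8| < 32ε.
Take δ = min(4, 32ε). Then 0 < |s − 8| < δ gives both |s − 8| < 4 and |s − 8| < 32ε, so |1/s − (1/8)| < ε.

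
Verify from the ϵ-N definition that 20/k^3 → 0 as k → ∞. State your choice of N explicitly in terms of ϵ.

Let ϵ > 0. For k ≥ 1, |20/k^3 − 0| = 20/k^3.
20/k^3 < ϵ ⇔ k^3 > 20/ϵ ⇔ k > (20/ϵ)^{1/3}.
Take N = (20/ϵ)^{1/3}. Then k > N implies 20/k^3 < ϵ.

N = (20/ϵ)^{1/3}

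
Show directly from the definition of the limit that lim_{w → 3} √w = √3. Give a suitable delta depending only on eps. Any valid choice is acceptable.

Let eps > 0. We want delta > 0 such that 0 < |w − 3| < delta implies |√w − √3| < eps.
Rationalise: √w − √3 = (w − 3)/(√w + √3), so |√w − √3| = |w − 3|/(√w + √3).
Restrict delta ≤ 3 so that |w − 3| < 3 forces w > 0, and then √w + √3 > √3.
Hence |√w − √3| < |w − 3|/√3, which is < eps once |w − 3| < √3·eps.
Take delta = min(3, √3·eps). If 0 < |w − 3| < delta then w > 0 and |√w − √3| < |w − 3|/√3 < eps.

delta = min(3, √3·eps)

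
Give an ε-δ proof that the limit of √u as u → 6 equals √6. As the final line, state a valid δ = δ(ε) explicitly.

Let ε > 0 be given. We want δ > 0 such that 0 < |u − 6| < δ implies |√u − √6| < ε.
Rationalise: √u − √6 = (u − 6)/(√u + √6), so |√u − √6| = |u − 6|/(√u + √6).
Restrict δ ≤ 6 so that |u − 6| < 6 forces u > 0, and then √u + √6 > √6.
Hence |√u − √6| < |u − 6|/√6, which is < ε once |u − 6| < √6·ε.
Take δ = min(6, √6·ε). If 0 < |u − 6| < δ then u > 0 and |√u − √6| < |u − 6|/√6 < ε.

δ = min(6, √6·ε)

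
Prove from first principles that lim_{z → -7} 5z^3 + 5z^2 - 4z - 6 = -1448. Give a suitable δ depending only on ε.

Let ε > 0 be given. We want δ > 0 such that 0 < |z + 7| < δ implies |(5z^3 + 5z^2 - 4z - 6) + 1448| < ε.
(5z^3 + 5z^2 - 4z - 6) + 1448 = 5z^3 + 5z^2 - 4z + 1442 = (z + 7)(5z^2 - 30z + 206).
So |(5z^3 + 5z^2 - 4z - 6) + 1448| = |z + 7|·|5z^2 - 30z + 206|.
Assume first that |z + 7| < 1, so |z| < 8. Then |5z^2 - 30z + 206| ≤ 5·8^2 + 30·8 + 206 = 766.
Hence |(5z^3 + 5z^2 - 4z - 6) + 1448| ≤ 766|z + 7| < ε provided |z + 7| < ε/766.
Take δ = min(1, ε/766). Then 0 < |z + 7| < δ gives both |z + 7| < 1 and |z + 7| < ε/766, so |(5z^3 + 5z^2 - 4z - 6) + 1448| < ε.

δ = min(1, ε/766)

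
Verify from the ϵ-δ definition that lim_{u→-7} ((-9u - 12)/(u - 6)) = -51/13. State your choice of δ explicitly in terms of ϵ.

Suppose ϵ > 0. We want δ > 0 with 0 < |u + 7| < δ ⇒ |(-9u - 12)/(u - 6) + 51/13| < ϵ.
Combining over a common denominator, (-9u - 12)/(u - 6) + 51/13 = [(-9u - 12)·(-13) − 51·(u - 6)] / [(-13)·(u - 6)] = 66(u + 7) / ((-13)(u - 6)).
So |(-9u - 12)/(u - 6) + 51/13| = 66|u + 7| / (13·|u − 6|).
Require δ ≤ 13/2, so |u − 6| ≥ |-13| − |u + 7| > 13 − 13/2 = 13/2.
Hence |(-9u - 12)/(u - 6) + 51/13| < 66|u + 7|/(13·(13/2)) = (132/169)|u + 7|, which is < ϵ once |u + 7| < (169/132)ϵ.
Take δ = min(13/2, (169/132)ϵ). Then 0 < |u + 7| < δ forces both bounds, so |(-9u - 12)/(u - 6) + 51/13| < ϵ.

δ = min(13/2, (169/132)ϵ)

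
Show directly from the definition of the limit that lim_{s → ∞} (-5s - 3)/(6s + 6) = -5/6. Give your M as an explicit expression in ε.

M = (1/3)/ε

Fix ε > 0. We seek M > 0 such that s > M implies |(-5s - 3)/(6s + 6) + 5/6| < ε.
(-5s - 3)/(6s + 6) + 5/6 = (6(-5s - 3) − (-5)(6s + 6)) / (6(6s + 6)) = 12/(6(6s + 6)).
For s > 0 we have 6s + 6 > 6s, so |(-5s - 3)/(6s + 6) + 5/6| = 12/(6(6s + 6)) < 12/(6·6s) = (1/3)/s.
Thus |(-5s - 3)/(6s + 6) + 5/6| < ε whenever s > (1/3)/ε.
Take M = (1/3)/ε. If s > M then |(-5s - 3)/(6s + 6) + 5/6| < (1/3)/s < ε.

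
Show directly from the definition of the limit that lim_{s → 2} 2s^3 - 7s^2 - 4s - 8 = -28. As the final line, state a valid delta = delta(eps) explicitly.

delta = min(2, eps/54)

Let eps > 0 be given. We want delta > 0 such that 0 < |s − 2| < delta implies |(2s^3 - 7s^2 - 4s - 8) + 28| < eps.
(2s^3 - 7s^2 - 4s - 8) + 28 = 2s^3 - 7s^2 - 4s + 20 = (s − 2)(2s^2 - 3s - 10).
So |(2s^3 - 7s^2 - 4s - 8) + 28| = |s − 2|·|2s^2 - 3s - 10|.
Require delta ≤ 2. Then |s − 2| < 2 gives |s| < 4, and by the triangle inequality |2s^2 - 3s - 10| ≤ 2·4^2 + 3·4 + 10 = 54.
Hence |(2s^3 - 7s^2 - 4s - 8) + 28| ≤ 54|s − 2| < eps provided |s − 2| < eps/54.
Choosing delta = min(2, eps/54) ensures both conditions, hence |(2s^3 - 7s^2 - 4s - 8) + 28| < eps.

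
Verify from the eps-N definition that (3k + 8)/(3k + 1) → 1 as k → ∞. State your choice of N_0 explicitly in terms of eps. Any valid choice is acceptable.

Fix eps > 0. For k ≥ 1, |(3k + 8)/(3k + 1) − 1| = |21|/(3(3k + 1)) = 21/(3(3k + 1)).
Since 3k + 1 ≥ 3k for k ≥ 1, this is ≤ 21/(3·3k) = (7/3)/k.
So |(3k + 8)/(3k + 1) − 1| < eps whenever k > (7/3)/eps.
Take N_0 = (7/3)/eps. If k > N_0 then |(3k + 8)/(3k + 1) − 1| ≤ (7/3)/k < eps.

N_0 = (7/3)/eps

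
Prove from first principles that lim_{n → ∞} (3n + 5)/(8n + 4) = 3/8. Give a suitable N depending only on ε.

Suppose ε > 0. For n ≥ 1, |(3n + 5)/(8n + 4) − (3/8)| = |28|/(8(8n + 4)) = 28/(8(8n + 4)).
Since 8n + 4 ≥ 8n for n ≥ 1, this is ≤ 28/(8·8n) = (7/16)/n.
So |(3n + 5)/(8n + 4) − (3/8)| < ε whenever n > (7/16)/ε.
Take N = (7/16)/ε. If n > N then |(3n + 5)/(8n + 4) − (3/8)| ≤ (7/16)/n < ε.

N = (7/16)/ε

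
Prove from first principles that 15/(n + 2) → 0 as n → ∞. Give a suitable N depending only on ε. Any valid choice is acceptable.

Fix ε > 0. For n ≥ 1, |15/(n + 2) − 0| = 15/(n + 2) ≤ 15/n.
We need 15/n < ε, i.e. n > 15/ε.
Take N = 15/ε. If n > N then |15/(n + 2)| ≤ 15/n < ε.

N = 15/ε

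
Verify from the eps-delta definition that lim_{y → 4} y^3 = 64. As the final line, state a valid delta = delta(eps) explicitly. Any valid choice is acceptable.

delta = min(1, eps/61)

Suppose eps > 0. We seek delta > 0 with 0 < |y − 4| < delta ⇒ |y^3 − 64| < eps.
Factor: y^3 − 64 = (y − 4)(y^2 + 4y + 16), so |y^3 − 64| = |y − 4|·|y^2 + 4y + 16|.
Impose delta ≤ 1 so that |y| < 5; then |y^2 + 4y + 16| ≤ 61.
Hence |y^3 − 64| ≤ 61|y − 4|, which is < eps once |y − 4| < eps/61.
Take delta = min(1, eps/61). If 0 < |y − 4| < delta then both bounds hold and |y^3 − 64| ≤ 61|y − 4| < 61·(eps/61) = eps.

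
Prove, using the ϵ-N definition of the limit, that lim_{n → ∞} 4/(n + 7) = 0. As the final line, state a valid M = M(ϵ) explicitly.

M = 4/ϵ

Let ϵ > 0. For n ≥ 1, |4/(n + 7) − 0| = 4/(n + 7) ≤ 4/n.
We need 4/n < ϵ, i.e. n > 4/ϵ.
Take M = 4/ϵ. If n > M then |4/(n + 7)| ≤ 4/n < ϵ.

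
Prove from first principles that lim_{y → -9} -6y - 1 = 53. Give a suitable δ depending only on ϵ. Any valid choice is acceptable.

δ = ϵ/6

Suppose ϵ > 0. We need δ > 0 so that 0 < |y + 9| < δ implies |(-6y - 1) − 53| < ϵ.
|(-6y - 1) − 53| = |-6y - 54| = 6|y + 9|.
So 6|y + 9| < ϵ exactly when |y + 9| < ϵ/6.
Choosing δ = ϵ/6 gives |(-6y - 1) − 53| = 6|y + 9| < ϵ whenever |y + 9| < δ.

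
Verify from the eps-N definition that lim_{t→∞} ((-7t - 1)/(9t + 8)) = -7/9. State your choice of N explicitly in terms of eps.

N = (47/81)/eps

Let eps > 0. We seek N > 0 such that t > N implies |(-7t - 1)/(9t + 8) + 7/9| < eps.
(-7t - 1)/(9t + 8) + 7/9 = (9(-7t - 1) − (-7)(9t + 8)) / (9(9t + 8)) = 47/(9(9t + 8)).
For t > 0 we have 9t + 8 > 9t, so |(-7t - 1)/(9t + 8) + 7/9| = 47/(9(9t + 8)) < 47/(9·9t) = (47/81)/t.
Thus |(-7t - 1)/(9t + 8) + 7/9| < eps whenever t > (47/81)/eps.
Take N = (47/81)/eps. If t > N then |(-7t - 1)/(9t + 8) + 7/9| < (47/81)/t < eps.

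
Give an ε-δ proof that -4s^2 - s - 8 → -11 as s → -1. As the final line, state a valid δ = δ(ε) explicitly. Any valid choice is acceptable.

Let ε > 0. We want δ > 0 such that 0 < |s + 1| < δ implies |(-4s^2 - s - 8) + 11| < ε.
(-4s^2 - s - 8) + 11 = -4s^2 - s + 3 = (s + 1)(-4s + 3).
So |(-4s^2 - s - 8) + 11| = |s + 1|·|-4s + 3|.
Require δ ≤ 1. Then |s + 1| < 1 gives |s| < 2, and by the triangle inequality |-4s + 3| ≤ 4·2 + 3 = 11.
Hence |(-4s^2 - s - 8) + 11| ≤ 11|s + 1| < ε provided |s + 1| < ε/11.
Take δ = min(1, ε/11). Then 0 < |s + 1| < δ gives both |s + 1| < 1 and |s + 1| < ε/11, so |(-4s^2 - s - 8) + 11| < ε.

δ = min(1, ε/11)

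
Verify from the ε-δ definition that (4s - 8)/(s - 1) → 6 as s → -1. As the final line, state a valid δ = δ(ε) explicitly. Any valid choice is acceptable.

δ = min(1, (1/2)ε)

Fix ε > 0. We want δ > 0 with 0 < |s + 1| < δ ⇒ |(4s - 8)/(s - 1) − 6| < ε.
Combining over a common denominator, (4s - 8)/(s - 1) − 6 = [(4s - 8)·(-2) − (-12)·(s - 1)] / [(-2)·(s - 1)] = 4(s + 1) / ((-2)(s - 1)).
So |(4s - 8)/(s - 1) − 6| = 4|s + 1| / (2·|s − 1|).
Restrict δ ≤ 1. Then |s + 1| < 1 gives |s − 1| = |(s + 1) + (-2)| ≥ 2 − 1 = 1.
Hence |(4s - 8)/(s - 1) − 6| < 4|s + 1|/(2·1) = 2|s + 1|, which is < ε once |s + 1| < (1/2)ε.
Take δ = min(1, (1/2)ε). Then 0 < |s + 1| < δ forces both bounds, so |(4s - 8)/(s - 1) − 6| < ε.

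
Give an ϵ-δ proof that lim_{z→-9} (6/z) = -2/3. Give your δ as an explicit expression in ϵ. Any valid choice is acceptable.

δ = min(9/2, (27/4)ϵ)

Fix ϵ > 0. We seek δ > 0 such that 0 < |z + 9| < δ implies |6/z + 2/3| < ϵ.
|6/z + 2/3| = 6·|-9 − z|/(9·|z|) = 6|z + 9|/(9|z|).
Restrict δ ≤ 9/2. Then |z + 9| < 9/2 gives |z| > 9/2, so 9|z| > 81/2.
Then |6/z + 2/3| < 6|z + 9|/(81/2), which is < ϵ when |z + 9| < (27/4)ϵ.
Take δ = min(9/2, (27/4)ϵ). Then 0 < |z + 9| < δ gives both |z + 9| < 9/2 and |z + 9| < (27/4)ϵ, so |6/z + 2/3| < ϵ.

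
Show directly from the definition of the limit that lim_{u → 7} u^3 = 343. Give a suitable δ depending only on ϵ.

δ = min(1, ϵ/169)

Suppose ϵ > 0. We seek δ > 0 with 0 < |u − 7| < δ ⇒ |u^3 − 343| < ϵ.
Factor: u^3 − 343 = (u − 7)(u^2 + 7u + 49), so |u^3 − 343| = |u − 7|·|u^2 + 7u + 49|.
Impose δ ≤ 1 so that |u| < 8; then |u^2 + 7u + 49| ≤ 169.
Hence |u^3 − 343| ≤ 169|u − 7|, which is < ϵ once |u − 7| < ϵ/169.
Take δ = min(1, ϵ/169). If 0 < |u − 7| < δ then both bounds hold and |u^3 − 343| ≤ 169|u − 7| < 169·(ϵ/169) = ϵ.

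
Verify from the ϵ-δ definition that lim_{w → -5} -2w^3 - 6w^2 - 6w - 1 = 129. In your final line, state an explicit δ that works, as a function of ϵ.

Fix ϵ > 0. We want δ > 0 such that 0 < |w + 5| < δ implies |(-2w^3 - 6w^2 - 6w - 1) − 129| < ϵ.
(-2w^3 - 6w^2 - 6w - 1) − 129 = -2w^3 - 6w^2 - 6w - 130 = (w + 5)(-2w^2 + 4w - 26).
So |(-2w^3 - 6w^2 - 6w - 1) − 129| = |w + 5|·|-2w^2 + 4w - 26|.
Assume first that |w + 5| < 1, so |w| < 6. Then |-2w^2 + 4w - 26| ≤ 2·6^2 + 4·6 + 26 = 122.
Hence |(-2w^3 - 6w^2 - 6w - 1) − 129| ≤ 122|w + 5| < ϵ provided |w + 5| < ϵ/122.
Choosing δ = min(1, ϵ/122) ensures both conditions, hence |(-2w^3 - 6w^2 - 6w - 1) − 129| < ϵ.

δ = min(1, ϵ/122)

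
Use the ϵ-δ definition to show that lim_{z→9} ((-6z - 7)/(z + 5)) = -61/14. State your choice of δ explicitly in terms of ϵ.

δ = min(7, (98/23)ϵ)

Suppose ϵ > 0. We want δ > 0 with 0 < |z − 9| < δ ⇒ |(-6z - 7)/(z + 5) + 61/14| < ϵ.
Combining over a common denominator, (-6z - 7)/(z + 5) + 61/14 = [(-6z - 7)·14 − (-61)·(z + 5)] / [14·(z + 5)] = -23(z − 9) / (14(z + 5)).
So |(-6z - 7)/(z + 5) + 61/14| = 23|z − 9| / (14·|z + 5|).
Require δ ≤ 7, so |z + 5| ≥ |14| − |z − 9| > 14 − 7 = 7.
Hence |(-6z - 7)/(z + 5) + 61/14| < 23|z − 9|/(14·7) = (23/98)|z − 9|, which is < ϵ once |z − 9| < (98/23)ϵ.
Take δ = min(7, (98/23)ϵ). Then 0 < |z − 9| < δ forces both bounds, so |(-6z - 7)/(z + 5) + 61/14| < ϵ.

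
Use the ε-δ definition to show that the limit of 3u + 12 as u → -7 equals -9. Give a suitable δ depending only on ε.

Suppose ε > 0. We need δ > 0 so that 0 < |u + 7| < δ implies |(3u + 12) + 9| < ε.
Since (3u + 12) + 9 = 3(u + 7), we have |(3u + 12) + 9| = 3|u + 7|.
Thus it suffices that |u + 7| < ε/3.
Take δ = ε/3. If 0 < |u + 7| < δ then |(3u + 12) + 9| = 3|u + 7| < 3·(ε/3) = ε.

δ = ε/3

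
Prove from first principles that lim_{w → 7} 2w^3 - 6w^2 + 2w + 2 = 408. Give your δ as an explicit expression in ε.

δ = min(1, ε/250)

Suppose ε > 0. We want δ > 0 such that 0 < |w − 7| < δ implies |(2w^3 - 6w^2 + 2w + 2) − 408| < ε.
(2w^3 - 6w^2 + 2w + 2) − 408 = 2w^3 - 6w^2 + 2w - 406 = (w − 7)(2w^2 + 8w + 58).
So |(2w^3 - 6w^2 + 2w + 2) − 408| = |w − 7|·|2w^2 + 8w + 58|.
Assume first that |w − 7| < 1, so |w| < 8. Then |2w^2 + 8w + 58| ≤ 2·8^2 + 8·8 + 58 = 250.
Hence |(2w^3 - 6w^2 + 2w + 2) − 408| ≤ 250|w − 7| < ε provided |w − 7| < ε/250.
Take δ = min(1, ε/250). Then 0 < |w − 7| < δ gives both |w − 7| < 1 and |w − 7| < ε/250, so |(2w^3 - 6w^2 + 2w + 2) − 408| < ε.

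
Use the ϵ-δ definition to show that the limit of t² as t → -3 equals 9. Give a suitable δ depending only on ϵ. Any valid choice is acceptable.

δ = min(1, ϵ/7)

Suppose ϵ > 0. We seek δ > 0 with 0 < |t + 3| < δ ⇒ |t² − 9| < ϵ.
Factor: t² − 9 = (t + 3)(t - 3), so |t² − 9| = |t + 3|·|t - 3|.
Impose δ ≤ 1 so that |t| < 4; then |t - 3| ≤ 7.
Hence |t² − 9| ≤ 7|t + 3|, which is < ϵ once |t + 3| < ϵ/7.
Take δ = min(1, ϵ/7). If 0 < |t + 3| < δ then both bounds hold and |t² − 9| ≤ 7|t + 3| < 7·(ϵ/7) = ϵ.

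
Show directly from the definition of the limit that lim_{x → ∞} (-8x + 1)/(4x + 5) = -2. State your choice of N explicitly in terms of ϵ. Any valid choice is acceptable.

N = (11/4)/ϵ

Let ϵ > 0. We seek N > 0 such that x > N implies |(-8x + 1)/(4x + 5) + 2| < ϵ.
(-8x + 1)/(4x + 5) + 2 = (4(-8x + 1) − (-8)(4x + 5)) / (4(4x + 5)) = 44/(4(4x + 5)).
For x > 0 we have 4x + 5 > 4x, so |(-8x + 1)/(4x + 5) + 2| = 44/(4(4x + 5)) < 44/(4·4x) = (11/4)/x.
Thus |(-8x + 1)/(4x + 5) + 2| < ϵ whenever x > (11/4)/ϵ.
Take N = (11/4)/ϵ. If x > N then |(-8x + 1)/(4x + 5) + 2| < (11/4)/x < ϵ.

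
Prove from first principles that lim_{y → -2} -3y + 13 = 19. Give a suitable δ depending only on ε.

Let ε > 0 be given. We need δ > 0 so that 0 < |y + 2| < δ implies |(-3y + 13) − 19| < ε.
Since (-3y + 13) − 19 = -3(y + 2), we have |(-3y + 13) − 19| = 3|y + 2|.
So 3|y + 2| < ε exactly when |y + 2| < ε/3.
Take δ = ε/3. If 0 < |y + 2| < δ then |(-3y + 13) − 19| = 3|y + 2| < 3·(ε/3) = ε.

δ = ε/3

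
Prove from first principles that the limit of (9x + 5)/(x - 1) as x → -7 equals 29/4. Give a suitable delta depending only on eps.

delta = min(4, (16/7)eps)

Let eps > 0. We want delta > 0 with 0 < |x + 7| < delta ⇒ |(9x + 5)/(x - 1) − (29/4)| < eps.
Combining over a common denominator, (9x + 5)/(x - 1) − (29/4) = [(9x + 5)·(-8) − (-58)·(x - 1)] / [(-8)·(x - 1)] = -14(x + 7) / ((-8)(x - 1)).
So |(9x + 5)/(x - 1) − (29/4)| = 14|x + 7| / (8·|x − 1|).
Require delta ≤ 4, so |x − 1| ≥ |-8| − |x + 7| > 8 − 4 = 4.
Hence |(9x + 5)/(x - 1) − (29/4)| < 14|x + 7|/(8·4) = (7/16)|x + 7|, which is < eps once |x + 7| < (16/7)eps.
Take delta = min(4, (16/7)eps). Then 0 < |x + 7| < delta forces both bounds, so |(9x + 5)/(x - 1) − (29/4)| < eps.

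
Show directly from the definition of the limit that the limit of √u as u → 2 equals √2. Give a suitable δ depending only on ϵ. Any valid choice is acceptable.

δ = min(2, √2·ϵ)

Fix ϵ > 0. We want δ > 0 such that 0 < |u − 2| < δ implies |√u − √2| < ϵ.
Multiplying by the conjugate, |√u − √2| = |u − 2|/(√u + √2).
Restrict δ ≤ 2 so that |u − 2| < 2 forces u > 0, and then √u + √2 > √2.
Hence |√u − √2| < |u − 2|/√2, which is < ϵ once |u − 2| < √2·ϵ.
Take δ = min(2, √2·ϵ). If 0 < |u − 2| < δ then u > 0 and |√u − √2| < |u − 2|/√2 < ϵ.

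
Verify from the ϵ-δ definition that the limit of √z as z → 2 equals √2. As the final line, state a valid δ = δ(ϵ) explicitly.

δ = min(2, √2·ϵ)

Let ϵ > 0. We want δ > 0 such that 0 < |z − 2| < δ implies |√z − √2| < ϵ.
Multiplying by the conjugate, |√z − √2| = |z − 2|/(√z + √2).
Restrict δ ≤ 2 so that |z − 2| < 2 forces z > 0, and then √z + √2 > √2.
Hence |√z − √2| < |z − 2|/√2, which is < ϵ once |z − 2| < √2·ϵ.
Take δ = min(2, √2·ϵ). If 0 < |z − 2| < δ then z > 0 and |√z − √2| < |z − 2|/√2 < ϵ.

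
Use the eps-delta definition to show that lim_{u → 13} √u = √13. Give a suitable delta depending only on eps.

Fix eps > 0. We want delta > 0 such that 0 < |u − 13| < delta implies |√u − √13| < eps.
Multiplying by the conjugate, |√u − √13| = |u − 13|/(√u + √13).
Restrict delta ≤ 13 so that |u − 13| < 13 forces u > 0, and then √u + √13 > √13.
Hence |√u − √13| < |u − 13|/√13, which is < eps once |u − 13| < √13·eps.
Take delta = min(13, √13·eps). If 0 < |u − 13| < delta then u > 0 and |√u − √13| < |u − 13|/√13 < eps.

delta = min(13, √13·eps)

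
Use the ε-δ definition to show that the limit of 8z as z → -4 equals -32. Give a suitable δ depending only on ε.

δ = ε/8

Let ε > 0 be given. We need δ > 0 so that 0 < |z + 4| < δ implies |(8z) + 32| < ε.
Since (8z) + 32 = 8(z + 4), we have |(8z) + 32| = 8|z + 4|.
Thus it suffices that |z + 4| < ε/8.
Take δ = ε/8. If 0 < |z + 4| < δ then |(8z) + 32| = 8|z + 4| < 8·(ε/8) = ε.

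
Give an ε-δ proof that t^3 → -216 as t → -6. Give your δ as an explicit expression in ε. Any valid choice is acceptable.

Let ε > 0. We seek δ > 0 with 0 < |t + 6| < δ ⇒ |t^3 + 216| < ε.
Factor: t^3 + 216 = (t + 6)(t^2 - 6t + 36), so |t^3 + 216| = |t + 6|·|t^2 - 6t + 36|.
Impose δ ≤ 1 so that |t| < 7; then |t^2 - 6t + 36| ≤ 127.
Hence |t^3 + 216| ≤ 127|t + 6|, which is < ε once |t + 6| < ε/127.
Take δ = min(1, ε/127). If 0 < |t + 6| < δ then both bounds hold and |t^3 + 216| ≤ 127|t + 6| < 127·(ε/127) = ε.

δ = min(1, ε/127)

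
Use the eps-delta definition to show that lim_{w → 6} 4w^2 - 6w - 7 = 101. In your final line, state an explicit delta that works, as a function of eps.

Fix eps > 0. We want delta > 0 such that 0 < |w − 6| < delta implies |(4w^2 - 6w - 7) − 101| < eps.
(4w^2 - 6w - 7) − 101 = 4w^2 - 6w - 108 = (w − 6)(4w + 18).
So |(4w^2 - 6w - 7) − 101| = |w − 6|·|4w + 18|.
Assume first that |w − 6| < 2, so |w| < 8. Then |4w + 18| ≤ 4·8 + 18 = 50.
Hence |(4w^2 - 6w - 7) − 101| ≤ 50|w − 6| < eps provided |w − 6| < eps/50.
Choosing delta = min(2, eps/50) ensures both conditions, hence |(4w^2 - 6w - 7) − 101| < eps.

delta = min(2, eps/50)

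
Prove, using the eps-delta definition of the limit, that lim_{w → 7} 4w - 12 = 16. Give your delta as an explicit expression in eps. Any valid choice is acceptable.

delta = eps/4

Let eps > 0 be given. We need delta > 0 so that 0 < |w − 7| < delta implies |(4w - 12) − 16| < eps.
|(4w - 12) − 16| = |4w - 28| = 4|w − 7|.
So 4|w − 7| < eps exactly when |w − 7| < eps/4.
Choosing delta = eps/4 gives |(4w - 12) − 16| = 4|w − 7| < eps whenever |w − 7| < delta.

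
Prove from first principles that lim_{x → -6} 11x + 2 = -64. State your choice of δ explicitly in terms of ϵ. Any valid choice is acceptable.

δ = ϵ/11

Suppose ϵ > 0. We need δ > 0 so that 0 < |x + 6| < δ implies |(11x + 2) + 64| < ϵ.
Since (11x + 2) + 64 = 11(x + 6), we have |(11x + 2) + 64| = 11|x + 6|.
Thus it suffices that |x + 6| < ϵ/11.
Choosing δ = ϵ/11 gives |(11x + 2) + 64| = 11|x + 6| < ϵ whenever |x + 6| < δ.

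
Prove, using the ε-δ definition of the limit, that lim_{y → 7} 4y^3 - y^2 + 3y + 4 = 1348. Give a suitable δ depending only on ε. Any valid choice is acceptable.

δ = min(1, ε/664)

Let ε > 0 be given. We want δ > 0 such that 0 < |y − 7| < δ implies |(4y^3 - y^2 + 3y + 4) − 1348| < ε.
(4y^3 - y^2 + 3y + 4) − 1348 = 4y^3 - y^2 + 3y - 1344 = (y − 7)(4y^2 + 27y + 192).
So |(4y^3 - y^2 + 3y + 4) − 1348| = |y − 7|·|4y^2 + 27y + 192|.
Assume first that |y − 7| < 1, so |y| < 8. Then |4y^2 + 27y + 192| ≤ 4·8^2 + 27·8 + 192 = 664.
Hence |(4y^3 - y^2 + 3y + 4) − 1348| ≤ 664|y − 7| < ε provided |y − 7| < ε/664.
Choosing δ = min(1, ε/664) ensures both conditions, hence |(4y^3 - y^2 + 3y + 4) − 1348| < ε.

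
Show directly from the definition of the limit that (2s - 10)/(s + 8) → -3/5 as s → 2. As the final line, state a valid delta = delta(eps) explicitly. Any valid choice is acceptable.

delta = min(5, (25/13)eps)

Fix eps > 0. We want delta > 0 with 0 < |s − 2| < delta ⇒ |(2s - 10)/(s + 8) + 3/5| < eps.
Combining over a common denominator, (2s - 10)/(s + 8) + 3/5 = [(2s - 10)·10 − (-6)·(s + 8)] / [10·(s + 8)] = 26(s − 2) / (10(s + 8)).
So |(2s - 10)/(s + 8) + 3/5| = 26|s − 2| / (10·|s + 8|).
Restrict delta ≤ 5. Then |s − 2| < 5 gives |s + 8| = |(s − 2) + 10| ≥ 10 − 5 = 5.
Hence |(2s - 10)/(s + 8) + 3/5| < 26|s − 2|/(10·5) = (13/25)|s − 2|, which is < eps once |s − 2| < (25/13)eps.
Take delta = min(5, (25/13)eps). Then 0 < |s − 2| < delta forces both bounds, so |(2s - 10)/(s + 8) + 3/5| < eps.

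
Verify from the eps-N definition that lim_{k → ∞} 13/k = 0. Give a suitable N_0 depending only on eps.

Fix eps > 0. For k ≥ 1, |13/k − 0| = 13/(k) ≤ 13/k.
We need 13/k < eps, i.e. k > 13/eps.
Take N_0 = 13/eps. If k > N_0 then |13/k| ≤ 13/k < eps.

N_0 = 13/eps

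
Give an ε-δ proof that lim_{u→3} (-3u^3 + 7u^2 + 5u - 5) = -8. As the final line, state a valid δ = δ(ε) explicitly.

δ = min(1, ε/57)

Let ε > 0. We want δ > 0 such that 0 < |u − 3| < δ implies |(-3u^3 + 7u^2 + 5u - 5) + 8| < ε.
(-3u^3 + 7u^2 + 5u - 5) + 8 = -3u^3 + 7u^2 + 5u + 3 = (u − 3)(-3u^2 - 2u - 1).
So |(-3u^3 + 7u^2 + 5u - 5) + 8| = |u − 3|·|-3u^2 - 2u - 1|.
Assume first that |u − 3| < 1, so |u| < 4. Then |-3u^2 - 2u - 1| ≤ 3·4^2 + 2·4 + 1 = 57.
Hence |(-3u^3 + 7u^2 + 5u - 5) + 8| ≤ 57|u − 3| < ε provided |u − 3| < ε/57.
Take δ = min(1, ε/57). Then 0 < |u − 3| < δ gives both |u − 3| < 1 and |u − 3| < ε/57, so |(-3u^3 + 7u^2 + 5u - 5) + 8| < ε.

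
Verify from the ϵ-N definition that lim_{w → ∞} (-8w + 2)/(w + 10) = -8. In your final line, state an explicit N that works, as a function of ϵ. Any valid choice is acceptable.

Suppose ϵ > 0. We seek N > 0 such that w > N implies |(-8w + 2)/(w + 10) + 8| < ϵ.
(-8w + 2)/(w + 10) + 8 = ((-8w + 2) − (-8)(w + 10)) / ((w + 10)) = 82/((w + 10)).
For w > 0 we have w + 10 > w, so |(-8w + 2)/(w + 10) + 8| = 82/((w + 10)) < 82/(w) = 82/w.
Thus |(-8w + 2)/(w + 10) + 8| < ϵ whenever w > 82/ϵ.
Take N = 82/ϵ. If w > N then |(-8w + 2)/(w + 10) + 8| < 82/w < ϵ.

N = 82/ϵ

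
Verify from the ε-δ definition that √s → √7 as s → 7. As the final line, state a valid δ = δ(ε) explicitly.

Suppose ε > 0. We want δ > 0 such that 0 < |s − 7| < δ implies |√s − √7| < ε.
Rationalise: √s − √7 = (s − 7)/(√s + √7), so |√s − √7| = |s − 7|/(√s + √7).
Restrict δ ≤ 7 so that |s − 7| < 7 forces s > 0, and then √s + √7 > √7.
Hence |√s − √7| < |s − 7|/√7, which is < ε once |s − 7| < √7·ε.
Take δ = min(7, √7·ε). If 0 < |s − 7| < δ then s > 0 and |√s − √7| < |s − 7|/√7 < ε.

δ = min(7, √7·ε)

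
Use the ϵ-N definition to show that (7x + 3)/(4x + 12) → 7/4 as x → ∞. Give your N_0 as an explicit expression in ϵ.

N_0 = (9/2)/ϵ

Let ϵ > 0. We seek N_0 > 0 such that x > N_0 implies |(7x + 3)/(4x + 12) − (7/4)| < ϵ.
(7x + 3)/(4x + 12) − (7/4) = (4(7x + 3) − 7(4x + 12)) / (4(4x + 12)) = -72/(4(4x + 12)).
For x > 0 we have 4x + 12 > 4x, so |(7x + 3)/(4x + 12) − (7/4)| = 72/(4(4x + 12)) < 72/(4·4x) = (9/2)/x.
Thus |(7x + 3)/(4x + 12) − (7/4)| < ϵ whenever x > (9/2)/ϵ.
Take N_0 = (9/2)/ϵ. If x > N_0 then |(7x + 3)/(4x + 12) − (7/4)| < (9/2)/x < ϵ.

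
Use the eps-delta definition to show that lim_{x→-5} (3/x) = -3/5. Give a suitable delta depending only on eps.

delta = min(5/2, (25/6)eps)

Fix eps > 0. We seek delta > 0 such that 0 < |x + 5| < delta implies |3/x + 3/5| < eps.
|3/x + 3/5| = 3·|-5 − x|/(5·|x|) = 3|x + 5|/(5|x|).
Restrict delta ≤ 5/2. Then |x + 5| < 5/2 gives |x| > 5/2, so 5|x| > 25/2.
Then |3/x + 3/5| < 3|x + 5|/(25/2), which is < eps when |x + 5| < (25/6)eps.
Take delta = min(5/2, (25/6)eps). Then 0 < |x + 5| < delta gives both |x + 5| < 5/2 and |x + 5| < (25/6)eps, so |3/x + 3/5| < eps.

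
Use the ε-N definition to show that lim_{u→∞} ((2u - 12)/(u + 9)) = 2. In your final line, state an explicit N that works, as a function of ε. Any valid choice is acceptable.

Let ε > 0. We seek N > 0 such that u > N implies |(2u - 12)/(u + 9) − 2| < ε.
(2u - 12)/(u + 9) − 2 = ((2u - 12) − 2(u + 9)) / ((u + 9)) = -30/((u + 9)).
For u > 0 we have u + 9 > u, so |(2u - 12)/(u + 9) − 2| = 30/((u + 9)) < 30/(u) = 30/u.
Thus |(2u - 12)/(u + 9) − 2| < ε whenever u > 30/ε.
Take N = 30/ε. If u > N then |(2u - 12)/(u + 9) − 2| < 30/u < ε.

N = 30/ε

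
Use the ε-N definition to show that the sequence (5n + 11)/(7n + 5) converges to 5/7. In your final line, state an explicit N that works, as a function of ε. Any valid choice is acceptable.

N = (52/49)/ε

Suppose ε > 0. For n ≥ 1, |(5n + 11)/(7n + 5) − (5/7)| = |52|/(7(7n + 5)) = 52/(7(7n + 5)).
Since 7n + 5 ≥ 7n for n ≥ 1, this is ≤ 52/(7·7n) = (52/49)/n.
So |(5n + 11)/(7n + 5) − (5/7)| < ε whenever n > (52/49)/ε.
Take N = (52/49)/ε. If n > N then |(5n + 11)/(7n + 5) − (5/7)| ≤ (52/49)/n < ε.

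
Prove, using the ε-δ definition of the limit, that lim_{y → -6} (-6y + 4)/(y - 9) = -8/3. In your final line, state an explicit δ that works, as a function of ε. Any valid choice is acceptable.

Fix ε > 0. We want δ > 0 with 0 < |y + 6| < δ ⇒ |(-6y + 4)/(y - 9) + 8/3| < ε.
Combining over a common denominator, (-6y + 4)/(y - 9) + 8/3 = [(-6y + 4)·(-15) − 40·(y - 9)] / [(-15)·(y - 9)] = 50(y + 6) / ((-15)(y - 9)).
So |(-6y + 4)/(y - 9) + 8/3| = 50|y + 6| / (15·|y − 9|).
Require δ ≤ 15/2, so |y − 9| ≥ |-15| − |y + 6| > 15 − 15/2 = 15/2.
Hence |(-6y + 4)/(y - 9) + 8/3| < 50|y + 6|/(15·(15/2)) = (4/9)|y + 6|, which is < ε once |y + 6| < (9/4)ε.
Take δ = min(15/2, (9/4)ε). Then 0 < |y + 6| < δ forces both bounds, so |(-6y + 4)/(y - 9) + 8/3| < ε.

δ = min(15/2, (9/4)ε)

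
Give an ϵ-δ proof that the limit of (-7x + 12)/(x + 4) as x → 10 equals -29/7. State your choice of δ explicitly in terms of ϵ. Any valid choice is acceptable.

Suppose ϵ > 0. We want δ > 0 with 0 < |x − 10| < δ ⇒ |(-7x + 12)/(x + 4) + 29/7| < ϵ.
Combining over a common denominator, (-7x + 12)/(x + 4) + 29/7 = [(-7x + 12)·14 − (-58)·(x + 4)] / [14·(x + 4)] = -40(x − 10) / (14(x + 4)).
So |(-7x + 12)/(x + 4) + 29/7| = 40|x − 10| / (14·|x + 4|).
Require δ ≤ 7, so |x + 4| ≥ |14| − |x − 10| > 14 − 7 = 7.
Hence |(-7x + 12)/(x + 4) + 29/7| < 40|x − 10|/(14·7) = (20/49)|x − 10|, which is < ϵ once |x − 10| < (49/20)ϵ.
Take δ = min(7, (49/20)ϵ). Then 0 < |x − 10| < δ forces both bounds, so |(-7x + 12)/(x + 4) + 29/7| < ϵ.

δ = min(7, (49/20)ϵ)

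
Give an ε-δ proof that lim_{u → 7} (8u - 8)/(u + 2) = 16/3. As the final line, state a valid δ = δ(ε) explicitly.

δ = min(9/2, (27/16)ε)

Let ε > 0 be given. We want δ > 0 with 0 < |u − 7| < δ ⇒ |(8u - 8)/(u + 2) − (16/3)| < ε.
Combining over a common denominator, (8u - 8)/(u + 2) − (16/3) = [(8u - 8)·9 − 48·(u + 2)] / [9·(u + 2)] = 24(u − 7) / (9(u + 2)).
So |(8u - 8)/(u + 2) − (16/3)| = 24|u − 7| / (9·|u + 2|).
Restrict δ ≤ 9/2. Then |u − 7| < 9/2 gives |u + 2| = |(u − 7) + 9| ≥ 9 − 9/2 = 9/2.
Hence |(8u - 8)/(u + 2) − (16/3)| < 24|u − 7|/(9·(9/2)) = (16/27)|u − 7|, which is < ε once |u − 7| < (27/16)ε.
Take δ = min(9/2, (27/16)ε). Then 0 < |u − 7| < δ forces both bounds, so |(8u - 8)/(u + 2) − (16/3)| < ε.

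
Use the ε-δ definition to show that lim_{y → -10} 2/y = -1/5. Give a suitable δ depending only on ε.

δ = min(5, 25ε)

Fix ε > 0. We seek δ > 0 such that 0 < |y + 10| < δ implies |2/y + 1/5| < ε.
|2/y + 1/5| = 2·|-10 − y|/(10·|y|) = 2|y + 10|/(10|y|).
Require δ ≤ 5 so that |y| > 10 − 5 = 5, hence 10|y| > 50.
Then |2/y + 1/5| < 2|y + 10|/50, which is < ε when |y + 10| < 25ε.
Take δ = min(5, 25ε). Then 0 < |y + 10| < δ gives both |y + 10| < 5 and |y + 10| < 25ε, so |2/y + 1/5| < ε.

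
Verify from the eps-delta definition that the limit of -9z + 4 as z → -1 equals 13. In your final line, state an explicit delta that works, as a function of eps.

delta = eps/9

Suppose eps > 0. We need delta > 0 so that 0 < |z + 1| < delta implies |(-9z + 4) − 13| < eps.
|(-9z + 4) − 13| = |-9z - 9| = 9|z + 1|.
Thus it suffices that |z + 1| < eps/9.
Choosing delta = eps/9 gives |(-9z + 4) − 13| = 9|z + 1| < eps whenever |z + 1| < delta.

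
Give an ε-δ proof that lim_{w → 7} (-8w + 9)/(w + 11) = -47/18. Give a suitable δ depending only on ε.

Let ε > 0. We want δ > 0 with 0 < |w − 7| < δ ⇒ |(-8w + 9)/(w + 11) + 47/18| < ε.
Combining over a common denominator, (-8w + 9)/(w + 11) + 47/18 = [(-8w + 9)·18 − (-47)·(w + 11)] / [18·(w + 11)] = -97(w − 7) / (18(w + 11)).
So |(-8w + 9)/(w + 11) + 47/18| = 97|w − 7| / (18·|w + 11|).
Require δ ≤ 9, so |w + 11| ≥ |18| − |w − 7| > 18 − 9 = 9.
Hence |(-8w + 9)/(w + 11) + 47/18| < 97|w − 7|/(18·9) = (97/162)|w − 7|, which is < ε once |w − 7| < (162/97)ε.
Take δ = min(9, (162/97)ε). Then 0 < |w − 7| < δ forces both bounds, so |(-8w + 9)/(w + 11) + 47/18| < ε.

δ = min(9, (162/97)ε)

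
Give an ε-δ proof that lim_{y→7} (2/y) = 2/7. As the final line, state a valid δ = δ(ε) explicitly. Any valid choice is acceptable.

Suppose ε > 0. We seek δ > 0 such that 0 < |y − 7| < δ implies |2/y − (2/7)| < ε.
|2/y − (2/7)| = 2·|7 − y|/(7·|y|) = 2|y − 7|/(7|y|).
Require δ ≤ 7/2 so that |y| > 7 − 7/2 = 7/2, hence 7|y| > 49/2.
Then |2/y − (2/7)| < 2|y − 7|/(49/2), which is < ε when |y − 7| < (49/4)ε.
Take δ = min(7/2, (49/4)ε). Then 0 < |y − 7| < δ gives both |y − 7| < 7/2 and |y − 7| < (49/4)ε, so |2/y − (2/7)| < ε.

δ = min(7/2, (49/4)ε)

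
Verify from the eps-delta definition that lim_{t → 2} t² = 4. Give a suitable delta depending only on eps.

delta = min(2, eps/6)

Let eps > 0. We seek delta > 0 with 0 < |t − 2| < delta ⇒ |t² − 4| < eps.
Factor: t² − 4 = (t − 2)(t + 2), so |t² − 4| = |t − 2|·|t + 2|.
Impose delta ≤ 2 so that |t| < 4; then |t + 2| ≤ 6.
Hence |t² − 4| ≤ 6|t − 2|, which is < eps once |t − 2| < eps/6.
Take delta = min(2, eps/6). If 0 < |t − 2| < delta then both bounds hold and |t² − 4| ≤ 6|t − 2| < 6·(eps/6) = eps.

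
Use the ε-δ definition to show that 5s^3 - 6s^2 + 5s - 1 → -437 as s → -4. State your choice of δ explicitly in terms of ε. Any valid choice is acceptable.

Let ε > 0 be given. We want δ > 0 such that 0 < |s + 4| < δ implies |(5s^3 - 6s^2 + 5s - 1) + 437| < ε.
(5s^3 - 6s^2 + 5s - 1) + 437 = 5s^3 - 6s^2 + 5s + 436 = (s + 4)(5s^2 - 26s + 109).
So |(5s^3 - 6s^2 + 5s - 1) + 437| = |s + 4|·|5s^2 - 26s + 109|.
Require δ ≤ 1. Then |s + 4| < 1 gives |s| < 5, and by the triangle inequality |5s^2 - 26s + 109| ≤ 5·5^2 + 26·5 + 109 = 364.
Hence |(5s^3 - 6s^2 + 5s - 1) + 437| ≤ 364|s + 4| < ε provided |s + 4| < ε/364.
Choosing δ = min(1, ε/364) ensures both conditions, hence |(5s^3 - 6s^2 + 5s - 1) + 437| < ε.

δ = min(1, ε/364)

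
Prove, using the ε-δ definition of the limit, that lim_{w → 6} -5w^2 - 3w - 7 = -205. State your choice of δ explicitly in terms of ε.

δ = min(1, ε/68)

Fix ε > 0. We want δ > 0 such that 0 < |w − 6| < δ implies |(-5w^2 - 3w - 7) + 205| < ε.
(-5w^2 - 3w - 7) + 205 = -5w^2 - 3w + 198 = (w − 6)(-5w - 33).
So |(-5w^2 - 3w - 7) + 205| = |w − 6|·|-5w - 33|.
Assume first that |w − 6| < 1, so |w| < 7. Then |-5w - 33| ≤ 5·7 + 33 = 68.
Hence |(-5w^2 - 3w - 7) + 205| ≤ 68|w − 6| < ε provided |w − 6| < ε/68.
Choosing δ = min(1, ε/68) ensures both conditions, hence |(-5w^2 - 3w - 7) + 205| < ε.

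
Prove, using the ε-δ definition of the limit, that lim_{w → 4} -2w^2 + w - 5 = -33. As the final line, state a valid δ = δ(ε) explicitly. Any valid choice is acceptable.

Let ε > 0 be given. We want δ > 0 such that 0 < |w − 4| < δ implies |(-2w^2 + w - 5) + 33| < ε.
(-2w^2 + w - 5) + 33 = -2w^2 + w + 28 = (w − 4)(-2w - 7).
So |(-2w^2 + w - 5) + 33| = |w − 4|·|-2w - 7|.
Require δ ≤ 1. Then |w − 4| < 1 gives |w| < 5, and by the triangle inequality |-2w - 7| ≤ 2·5 + 7 = 17.
Hence |(-2w^2 + w - 5) + 33| ≤ 17|w − 4| < ε provided |w − 4| < ε/17.
Choosing δ = min(1, ε/17) ensures both conditions, hence |(-2w^2 + w - 5) + 33| < ε.

δ = min(1, ε/17)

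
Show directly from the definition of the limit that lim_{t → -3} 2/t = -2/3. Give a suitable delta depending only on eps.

Let eps > 0. We seek delta > 0 such that 0 < |t + 3| < delta implies |2/t + 2/3| < eps.
|2/t + 2/3| = 2·|-3 − t|/(3·|t|) = 2|t + 3|/(3|t|).
Require delta ≤ 3/2 so that |t| > 3 − 3/2 = 3/2, hence 3|t| > 9/2.
Then |2/t + 2/3| < 2|t + 3|/(9/2), which is < eps when |t + 3| < (9/4)eps.
Take delta = min(3/2, (9/4)eps). Then 0 < |t + 3| < delta gives both |t + 3| < 3/2 and |t + 3| < (9/4)eps, so |2/t + 2/3| < eps.

delta = min(3/2, (9/4)eps)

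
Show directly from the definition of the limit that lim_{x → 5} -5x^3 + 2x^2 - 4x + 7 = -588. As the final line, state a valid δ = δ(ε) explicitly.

Let ε > 0 be given. We want δ > 0 such that 0 < |x − 5| < δ implies |(-5x^3 + 2x^2 - 4x + 7) + 588| < ε.
(-5x^3 + 2x^2 - 4x + 7) + 588 = -5x^3 + 2x^2 - 4x + 595 = (x − 5)(-5x^2 - 23x - 119).
So |(-5x^3 + 2x^2 - 4x + 7) + 588| = |x − 5|·|-5x^2 - 23x - 119|.
Require δ ≤ 1. Then |x − 5| < 1 gives |x| < 6, and by the triangle inequality |-5x^2 - 23x - 119| ≤ 5·6^2 + 23·6 + 119 = 437.
Hence |(-5x^3 + 2x^2 - 4x + 7) + 588| ≤ 437|x − 5| < ε provided |x − 5| < ε/437.
Take δ = min(1, ε/437). Then 0 < |x − 5| < δ gives both |x − 5| < 1 and |x − 5| < ε/437, so |(-5x^3 + 2x^2 - 4x + 7) + 588| < ε.

δ = min(1, ε/437)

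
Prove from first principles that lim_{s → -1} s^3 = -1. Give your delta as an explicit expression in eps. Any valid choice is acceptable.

delta = min(2, eps/13)

Let eps > 0. We seek delta > 0 with 0 < |s + 1| < delta ⇒ |s^3 + 1| < eps.
Factor: s^3 + 1 = (s + 1)(s^2 - s + 1), so |s^3 + 1| = |s + 1|·|s^2 - s + 1|.
Impose delta ≤ 2 so that |s| < 3; then |s^2 - s + 1| ≤ 13.
Hence |s^3 + 1| ≤ 13|s + 1|, which is < eps once |s + 1| < eps/13.
Take delta = min(2, eps/13). If 0 < |s + 1| < delta then both bounds hold and |s^3 + 1| ≤ 13|s + 1| < 13·(eps/13) = eps.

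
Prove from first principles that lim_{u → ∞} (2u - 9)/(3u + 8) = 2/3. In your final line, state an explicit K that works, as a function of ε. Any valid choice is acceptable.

K = (43/9)/ε

Suppose ε > 0. We seek K > 0 such that u > K implies |(2u - 9)/(3u + 8) − (2/3)| < ε.
(2u - 9)/(3u + 8) − (2/3) = (3(2u - 9) − 2(3u + 8)) / (3(3u + 8)) = -43/(3(3u + 8)).
For u > 0 we have 3u + 8 > 3u, so |(2u - 9)/(3u + 8) − (2/3)| = 43/(3(3u + 8)) < 43/(3·3u) = (43/9)/u.
Thus |(2u - 9)/(3u + 8) − (2/3)| < ε whenever u > (43/9)/ε.
Take K = (43/9)/ε. If u > K then |(2u - 9)/(3u + 8) − (2/3)| < (43/9)/u < ε.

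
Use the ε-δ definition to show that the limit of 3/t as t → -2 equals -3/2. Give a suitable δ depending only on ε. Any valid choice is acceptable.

Let ε > 0 be given. We seek δ > 0 such that 0 < |t + 2| < δ implies |3/t + 3/2| < ε.
|3/t + 3/2| = 3·|-2 − t|/(2·|t|) = 3|t + 2|/(2|t|).
Require δ ≤ 1 so that |t| > 2 − 1 = 1, hence 2|t| > 2.
Then |3/t + 3/2| < 3|t + 2|/2, which is < ε when |t + 2| < (2/3)ε.
Take δ = min(1, (2/3)ε). Then 0 < |t + 2| < δ gives both |t + 2| < 1 and |t + 2| < (2/3)ε, so |3/t + 3/2| < ε.

δ = min(1, (2/3)ε)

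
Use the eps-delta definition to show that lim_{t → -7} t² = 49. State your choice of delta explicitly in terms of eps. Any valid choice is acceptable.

delta = min(1, eps/15)

Let eps > 0. We seek delta > 0 with 0 < |t + 7| < delta ⇒ |t² − 49| < eps.
Factor: t² − 49 = (t + 7)(t - 7), so |t² − 49| = |t + 7|·|t - 7|.
Restrict delta ≤ 1. Then |t + 7| < 1 gives |t| < 8, so by the triangle inequality |t - 7| ≤ 8 + 7 = 15.
Hence |t² − 49| ≤ 15|t + 7|, which is < eps once |t + 7| < eps/15.
Take delta = min(1, eps/15). If 0 < |t + 7| < delta then both bounds hold and |t² − 49| ≤ 15|t + 7| < 15·(eps/15) = eps.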